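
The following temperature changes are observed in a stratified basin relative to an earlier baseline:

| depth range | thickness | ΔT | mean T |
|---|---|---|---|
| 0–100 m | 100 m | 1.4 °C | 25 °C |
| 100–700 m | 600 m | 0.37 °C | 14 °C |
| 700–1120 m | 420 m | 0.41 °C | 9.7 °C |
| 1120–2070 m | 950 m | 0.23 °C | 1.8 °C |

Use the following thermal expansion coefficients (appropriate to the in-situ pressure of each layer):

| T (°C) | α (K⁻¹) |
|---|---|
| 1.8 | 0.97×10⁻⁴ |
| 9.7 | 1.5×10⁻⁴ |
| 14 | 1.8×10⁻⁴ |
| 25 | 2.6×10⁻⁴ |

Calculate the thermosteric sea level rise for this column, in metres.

about 0.12 m

Layer 1 at 25 °C → α = 2.6×10⁻⁴ K⁻¹
Layer 2 at 14 °C → α = 1.8×10⁻⁴ K⁻¹
Layer 3 at 9.7 °C → α = 1.5×10⁻⁴ K⁻¹
Layer 4 at 1.8 °C → α = 0.97×10⁻⁴ K⁻¹
0–100 m: 2.6×10⁻⁴ × 100 × 1.4 = 0.03640 m
600 × 0.37 × 1.8×10⁻⁴ = 0.03996 m
1.5×10⁻⁴ × 0.41 × 420 = 0.02583 m
0.97×10⁻⁴ × 950 × 0.23 = 0.0211945 m
Δh = 0.03640 + 0.03996 + 0.02583 + 0.0211945 = 0.1233845 m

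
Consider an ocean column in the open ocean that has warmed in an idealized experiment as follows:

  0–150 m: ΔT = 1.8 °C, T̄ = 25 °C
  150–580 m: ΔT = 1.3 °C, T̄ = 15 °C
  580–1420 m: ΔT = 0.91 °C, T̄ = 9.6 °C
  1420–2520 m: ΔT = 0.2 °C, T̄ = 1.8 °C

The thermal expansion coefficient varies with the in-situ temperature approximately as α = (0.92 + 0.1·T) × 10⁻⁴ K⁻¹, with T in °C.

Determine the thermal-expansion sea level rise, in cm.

Layer 1: α = (0.92 + 0.1×25)×10⁻⁴ = 3.42×10⁻⁴ K⁻¹
Layer 2: α = (0.92 + 0.1×15)×10⁻⁴ = 2.42×10⁻⁴ K⁻¹
Layer 3: α = (0.92 + 0.1×9.6)×10⁻⁴ = 1.88×10⁻⁴ K⁻¹
Layer 4: α = (0.92 + 0.1×1.8)×10⁻⁴ = 1.1×10⁻⁴ K⁻¹
0–150 m: 3.42×10⁻⁴ × 150 × 1.8 = 0.09234 m
430 × 2.42×10⁻⁴ × 1.3 = 0.135278 m
0.91 × 840 × 1.88×10⁻⁴ = 0.1437072 m
Layer 4: 1.1×10⁻⁴ × 1100 × 0.2 = 0.02420 m
Δh = 0.09234 + 0.135278 + 0.1437072 + 0.02420 = 0.3955252 m ≈ 39.6 cm

about 39.6 cm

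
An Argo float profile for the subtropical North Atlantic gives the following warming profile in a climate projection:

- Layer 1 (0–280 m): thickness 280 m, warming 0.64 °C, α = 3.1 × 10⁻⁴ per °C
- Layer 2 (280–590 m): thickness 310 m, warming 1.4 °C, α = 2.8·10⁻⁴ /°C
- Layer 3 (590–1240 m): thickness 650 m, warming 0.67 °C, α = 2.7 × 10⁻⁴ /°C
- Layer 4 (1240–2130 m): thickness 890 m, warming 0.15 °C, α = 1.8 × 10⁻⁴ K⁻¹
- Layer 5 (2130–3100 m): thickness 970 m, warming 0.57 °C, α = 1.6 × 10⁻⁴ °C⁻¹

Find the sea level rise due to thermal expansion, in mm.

407 mm of thermosteric rise

280 × 3.1×10⁻⁴ × 0.64 = 0.055552 m
Layer 2: 310 × 2.8×10⁻⁴ × 1.4 = 0.12152 m
650 × 2.7×10⁻⁴ × 0.67 = 0.117585 m
0.15 × 890 × 1.8×10⁻⁴ = 0.02403 m
2130–3100 m: 1.6×10⁻⁴ × 970 × 0.57 = 0.088464 m
Δh = 0.055552 + 0.12152 + 0.117585 + 0.02403 + 0.088464 = 0.407151 m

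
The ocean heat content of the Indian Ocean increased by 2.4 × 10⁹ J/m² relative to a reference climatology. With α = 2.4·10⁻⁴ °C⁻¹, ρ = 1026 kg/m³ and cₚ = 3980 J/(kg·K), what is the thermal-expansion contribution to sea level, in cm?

Δh = αQ/(ρcₚ) = 2.4×10⁻⁴ × 2.4×10⁹ / (1026 × 3980) ≈ 0.14106 m

Δh = 14.1 cm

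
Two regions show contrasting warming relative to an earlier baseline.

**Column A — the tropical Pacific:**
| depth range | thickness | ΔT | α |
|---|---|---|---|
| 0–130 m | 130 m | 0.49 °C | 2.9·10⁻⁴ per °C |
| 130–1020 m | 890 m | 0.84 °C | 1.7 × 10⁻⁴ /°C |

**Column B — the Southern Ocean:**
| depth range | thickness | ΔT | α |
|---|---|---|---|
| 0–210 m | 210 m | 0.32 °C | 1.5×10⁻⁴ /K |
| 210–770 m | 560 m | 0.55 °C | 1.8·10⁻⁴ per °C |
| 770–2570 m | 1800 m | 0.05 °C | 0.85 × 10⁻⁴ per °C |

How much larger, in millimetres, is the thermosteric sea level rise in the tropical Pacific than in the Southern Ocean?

A Layer 1: 130 × 0.49 × 2.9×10⁻⁴ = 0.018473 m
A 890 × 1.7×10⁻⁴ × 0.84 = 0.127092 m
A total: 0.145565 m
B 210 × 0.32 × 1.5×10⁻⁴ = 0.01008 m
B 210–770 m: 1.8×10⁻⁴ × 0.55 × 560 = 0.05544 m
B 0.05 × 0.85×10⁻⁴ × 1800 = 0.00765 m
B total: 0.07317 m
Difference: 0.145565 − 0.07317 = 0.072395 m

Δh_A − Δh_B ≈ 72 mm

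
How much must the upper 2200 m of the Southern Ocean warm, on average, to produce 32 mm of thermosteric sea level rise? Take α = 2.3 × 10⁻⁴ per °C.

about 0.063 °C

ΔT = Δh/(αH) = 0.032 / (2.3×10⁻⁴ × 2200) ≈ 0.06324 °C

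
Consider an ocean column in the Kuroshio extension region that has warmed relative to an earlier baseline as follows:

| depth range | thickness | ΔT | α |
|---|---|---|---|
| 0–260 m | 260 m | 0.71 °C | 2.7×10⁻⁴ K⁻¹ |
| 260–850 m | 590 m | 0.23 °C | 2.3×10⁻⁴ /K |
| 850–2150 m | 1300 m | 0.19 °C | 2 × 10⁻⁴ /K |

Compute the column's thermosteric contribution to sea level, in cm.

13 cm of thermosteric rise

Layer 1: 0.71 × 260 × 2.7×10⁻⁴ = 0.049842 m
Layer 2: 590 × 0.23 × 2.3×10⁻⁴ = 0.031211 m
1300 × 0.19 × 2×10⁻⁴ = 0.04940 m
Δh = 0.049842 + 0.031211 + 0.04940 = 0.130453 m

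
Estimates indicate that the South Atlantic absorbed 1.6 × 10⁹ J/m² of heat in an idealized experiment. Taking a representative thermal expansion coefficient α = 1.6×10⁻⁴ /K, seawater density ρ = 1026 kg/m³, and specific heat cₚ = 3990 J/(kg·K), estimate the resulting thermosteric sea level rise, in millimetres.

Δh ≈ 62.5 mm

Δh = αQ/(ρcₚ) = 1.6×10⁻⁴ × 1.6×10⁹ / (1026 × 3990) ≈ 0.062535 m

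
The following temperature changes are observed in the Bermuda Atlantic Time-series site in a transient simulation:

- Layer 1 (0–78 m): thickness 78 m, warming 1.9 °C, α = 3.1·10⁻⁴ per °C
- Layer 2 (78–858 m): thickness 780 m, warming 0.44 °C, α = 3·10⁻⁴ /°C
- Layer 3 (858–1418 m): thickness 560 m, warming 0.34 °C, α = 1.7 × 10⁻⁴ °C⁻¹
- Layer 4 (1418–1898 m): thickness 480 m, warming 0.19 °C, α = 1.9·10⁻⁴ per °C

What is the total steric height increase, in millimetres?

Layer 1: 3.1×10⁻⁴ × 1.9 × 78 = 0.045942 m
0.44 × 780 × 3×10⁻⁴ = 0.10296 m
Layer 3: 1.7×10⁻⁴ × 0.34 × 560 = 0.032368 m
1418–1898 m: 1.9×10⁻⁴ × 480 × 0.19 = 0.017328 m
Δh = 0.045942 + 0.10296 + 0.032368 + 0.017328 = 0.198598 m ≈ 199 mm

about 199 mm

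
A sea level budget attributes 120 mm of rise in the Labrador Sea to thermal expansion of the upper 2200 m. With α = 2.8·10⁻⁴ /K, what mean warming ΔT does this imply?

ΔT ≈ 0.195 °C

ΔT = Δh/(αH) = 0.12 / (2.8×10⁻⁴ × 2200) ≈ 0.1948 °C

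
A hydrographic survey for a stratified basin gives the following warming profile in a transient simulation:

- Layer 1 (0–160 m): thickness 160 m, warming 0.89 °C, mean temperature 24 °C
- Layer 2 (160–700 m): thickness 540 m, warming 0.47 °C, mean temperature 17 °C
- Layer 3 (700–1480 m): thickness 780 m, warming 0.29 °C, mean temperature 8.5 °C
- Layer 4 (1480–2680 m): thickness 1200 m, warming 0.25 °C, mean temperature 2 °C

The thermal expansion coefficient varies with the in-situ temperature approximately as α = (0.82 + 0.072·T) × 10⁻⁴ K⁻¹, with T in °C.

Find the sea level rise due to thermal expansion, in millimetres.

Layer 1: α = (0.82 + 0.072×24)×10⁻⁴ = 2.548×10⁻⁴ K⁻¹
Layer 2: α = (0.82 + 0.072×17)×10⁻⁴ = 2.044×10⁻⁴ K⁻¹
Layer 3: α = (0.82 + 0.072×8.5)×10⁻⁴ = 1.432×10⁻⁴ K⁻¹
Layer 4: α = (0.82 + 0.072×2)×10⁻⁴ = 0.964×10⁻⁴ K⁻¹
160 × 0.89 × 2.548×10⁻⁴ = 0.03628352 m
160–700 m: 540 × 2.044×10⁻⁴ × 0.47 = 0.05187672 m
Layer 3: 780 × 0.29 × 1.432×10⁻⁴ = 0.03239184 m
0.964×10⁻⁴ × 1200 × 0.25 = 0.02892 m
Δh = 0.03628352 + 0.05187672 + 0.03239184 + 0.02892 = 0.14947208 m ≈ 149 mm

Δh ≈ 149 mm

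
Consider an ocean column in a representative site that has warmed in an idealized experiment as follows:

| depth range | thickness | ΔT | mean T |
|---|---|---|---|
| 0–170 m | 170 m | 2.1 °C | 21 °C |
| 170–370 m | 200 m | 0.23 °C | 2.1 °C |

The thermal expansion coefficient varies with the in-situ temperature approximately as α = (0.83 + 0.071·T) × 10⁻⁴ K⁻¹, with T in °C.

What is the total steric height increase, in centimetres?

Δh = 8.7 cm

Layer 1: α = (0.83 + 0.071×21)×10⁻⁴ = 2.321×10⁻⁴ K⁻¹
Layer 2: α = (0.83 + 0.071×2.1)×10⁻⁴ = 0.9791×10⁻⁴ K⁻¹
2.1 × 2.321×10⁻⁴ × 170 = 0.0828597 m
0.9791×10⁻⁴ × 200 × 0.23 = 0.00450386 m
Δh = 0.0828597 + 0.00450386 = 0.08736356 m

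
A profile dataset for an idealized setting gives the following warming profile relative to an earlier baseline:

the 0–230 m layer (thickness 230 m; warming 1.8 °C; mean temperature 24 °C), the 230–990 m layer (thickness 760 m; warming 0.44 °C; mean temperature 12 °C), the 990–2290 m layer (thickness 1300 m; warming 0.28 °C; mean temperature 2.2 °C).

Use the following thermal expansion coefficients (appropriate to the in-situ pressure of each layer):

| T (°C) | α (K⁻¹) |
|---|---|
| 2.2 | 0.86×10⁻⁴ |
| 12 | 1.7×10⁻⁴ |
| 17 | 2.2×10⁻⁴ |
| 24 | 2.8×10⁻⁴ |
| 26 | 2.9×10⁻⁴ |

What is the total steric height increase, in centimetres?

about 20 cm

Layer 1 at 24 °C → α = 2.8×10⁻⁴ K⁻¹
Layer 2 at 12 °C → α = 1.7×10⁻⁴ K⁻¹
Layer 3 at 2.2 °C → α = 0.86×10⁻⁴ K⁻¹
Layer 1: 1.8 × 2.8×10⁻⁴ × 230 = 0.11592 m
Layer 2: 0.44 × 1.7×10⁻⁴ × 760 = 0.056848 m
0.86×10⁻⁴ × 1300 × 0.28 = 0.031304 m
Δh = 0.11592 + 0.056848 + 0.031304 = 0.204072 m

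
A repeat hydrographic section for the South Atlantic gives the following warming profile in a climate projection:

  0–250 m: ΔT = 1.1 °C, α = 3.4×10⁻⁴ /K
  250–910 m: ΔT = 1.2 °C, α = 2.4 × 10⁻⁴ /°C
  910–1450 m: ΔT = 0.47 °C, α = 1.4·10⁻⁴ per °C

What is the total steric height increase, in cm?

Δh ≈ 31.9 cm

Layer 1: 3.4×10⁻⁴ × 250 × 1.1 = 0.09350 m
250–910 m: 2.4×10⁻⁴ × 660 × 1.2 = 0.19008 m
540 × 1.4×10⁻⁴ × 0.47 = 0.035532 m
Δh = 0.09350 + 0.19008 + 0.035532 = 0.319112 m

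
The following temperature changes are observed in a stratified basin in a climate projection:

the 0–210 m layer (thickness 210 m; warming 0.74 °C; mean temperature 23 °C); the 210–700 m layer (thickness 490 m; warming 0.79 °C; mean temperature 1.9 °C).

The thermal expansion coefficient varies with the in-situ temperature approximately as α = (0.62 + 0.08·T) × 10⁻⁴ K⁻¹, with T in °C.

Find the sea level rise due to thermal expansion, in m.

0.0681 m of thermosteric rise

Layer 1: α = (0.62 + 0.08×23)×10⁻⁴ = 2.46×10⁻⁴ K⁻¹
Layer 2: α = (0.62 + 0.08×1.9)×10⁻⁴ = 0.772×10⁻⁴ K⁻¹
2.46×10⁻⁴ × 0.74 × 210 = 0.0382284 m
0.772×10⁻⁴ × 0.79 × 490 = 0.02988412 m
Δh = 0.0382284 + 0.02988412 = 0.06811252 m ≈ 0.0681 m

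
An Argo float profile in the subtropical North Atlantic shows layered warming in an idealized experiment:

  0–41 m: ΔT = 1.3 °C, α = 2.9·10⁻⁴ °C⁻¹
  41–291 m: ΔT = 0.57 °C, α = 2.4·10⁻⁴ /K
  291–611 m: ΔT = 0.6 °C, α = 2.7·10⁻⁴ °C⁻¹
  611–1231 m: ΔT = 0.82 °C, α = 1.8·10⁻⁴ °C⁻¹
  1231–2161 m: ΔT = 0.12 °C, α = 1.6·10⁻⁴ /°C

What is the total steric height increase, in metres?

0–41 m: 1.3 × 41 × 2.9×10⁻⁴ = 0.015457 m
41–291 m: 250 × 2.4×10⁻⁴ × 0.57 = 0.03420 m
291–611 m: 320 × 2.7×10⁻⁴ × 0.6 = 0.05184 m
Layer 4: 1.8×10⁻⁴ × 620 × 0.82 = 0.091512 m
Layer 5: 1.6×10⁻⁴ × 930 × 0.12 = 0.017856 m
Δh = 0.015457 + 0.03420 + 0.05184 + 0.091512 + 0.017856 = 0.210865 m

0.211 m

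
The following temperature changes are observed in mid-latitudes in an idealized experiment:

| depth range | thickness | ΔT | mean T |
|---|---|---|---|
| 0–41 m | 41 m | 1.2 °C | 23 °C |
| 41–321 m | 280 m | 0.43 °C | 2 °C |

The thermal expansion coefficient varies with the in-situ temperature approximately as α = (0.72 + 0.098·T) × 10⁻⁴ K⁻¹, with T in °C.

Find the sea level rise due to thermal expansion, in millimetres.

about 25.7 mm

Layer 1: α = (0.72 + 0.098×23)×10⁻⁴ = 2.974×10⁻⁴ K⁻¹
Layer 2: α = (0.72 + 0.098×2)×10⁻⁴ = 0.916×10⁻⁴ K⁻¹
0–41 m: 41 × 1.2 × 2.974×10⁻⁴ = 0.01463208 m
0.43 × 0.916×10⁻⁴ × 280 = 0.01102864 m
Δh = 0.01463208 + 0.01102864 = 0.02566072 m ≈ 25.7 mm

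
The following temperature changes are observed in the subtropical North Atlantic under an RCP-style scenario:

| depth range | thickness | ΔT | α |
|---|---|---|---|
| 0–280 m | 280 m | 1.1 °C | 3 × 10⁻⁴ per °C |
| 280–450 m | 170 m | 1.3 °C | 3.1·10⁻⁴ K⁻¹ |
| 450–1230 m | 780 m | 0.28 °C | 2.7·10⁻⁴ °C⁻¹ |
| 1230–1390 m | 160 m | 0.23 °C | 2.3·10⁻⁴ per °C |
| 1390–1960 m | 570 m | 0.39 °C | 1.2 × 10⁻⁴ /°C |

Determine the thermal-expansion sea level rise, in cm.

Δh = 26 cm

3×10⁻⁴ × 280 × 1.1 = 0.09240 m
280–450 m: 1.3 × 170 × 3.1×10⁻⁴ = 0.06851 m
Layer 3: 780 × 2.7×10⁻⁴ × 0.28 = 0.058968 m
1230–1390 m: 160 × 0.23 × 2.3×10⁻⁴ = 0.008464 m
1390–1960 m: 1.2×10⁻⁴ × 570 × 0.39 = 0.026676 m
Δh = 0.09240 + 0.06851 + 0.058968 + 0.008464 + 0.026676 = 0.255018 m ≈ 26 cm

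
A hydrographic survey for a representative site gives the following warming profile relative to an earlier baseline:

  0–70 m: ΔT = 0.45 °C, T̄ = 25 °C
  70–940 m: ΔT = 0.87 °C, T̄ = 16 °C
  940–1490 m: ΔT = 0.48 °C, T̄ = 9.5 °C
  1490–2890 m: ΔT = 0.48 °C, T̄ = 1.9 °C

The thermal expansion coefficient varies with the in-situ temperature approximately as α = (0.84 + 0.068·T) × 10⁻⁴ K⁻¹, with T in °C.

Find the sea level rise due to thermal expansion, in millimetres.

Layer 1: α = (0.84 + 0.068×25)×10⁻⁴ = 2.54×10⁻⁴ K⁻¹
Layer 2: α = (0.84 + 0.068×16)×10⁻⁴ = 1.928×10⁻⁴ K⁻¹
Layer 3: α = (0.84 + 0.068×9.5)×10⁻⁴ = 1.486×10⁻⁴ K⁻¹
Layer 4: α = (0.84 + 0.068×1.9)×10⁻⁴ = 0.9692×10⁻⁴ K⁻¹
Layer 1: 2.54×10⁻⁴ × 70 × 0.45 = 0.008001 m
870 × 0.87 × 1.928×10⁻⁴ = 0.14593032 m
940–1490 m: 1.486×10⁻⁴ × 0.48 × 550 = 0.0392304 m
Layer 4: 0.9692×10⁻⁴ × 1400 × 0.48 = 0.06513024 m
Δh = 0.008001 + 0.14593032 + 0.0392304 + 0.06513024 = 0.25829196 m

Δh = 258 mm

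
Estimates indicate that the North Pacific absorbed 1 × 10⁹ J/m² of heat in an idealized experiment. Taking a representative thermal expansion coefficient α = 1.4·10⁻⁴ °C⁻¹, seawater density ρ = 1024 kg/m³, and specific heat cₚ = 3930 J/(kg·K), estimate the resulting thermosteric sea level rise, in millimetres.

Δh = αQ/(ρcₚ) = 1.4×10⁻⁴ × 1×10⁹ / (1024 × 3930) ≈ 0.034788 m

Δh ≈ 35 mm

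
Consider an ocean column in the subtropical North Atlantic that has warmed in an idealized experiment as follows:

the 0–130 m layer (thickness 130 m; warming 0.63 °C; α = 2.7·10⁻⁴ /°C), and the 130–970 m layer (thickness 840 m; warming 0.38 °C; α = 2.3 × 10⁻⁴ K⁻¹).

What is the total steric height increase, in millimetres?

Δh ≈ 96 mm

0–130 m: 2.7×10⁻⁴ × 130 × 0.63 = 0.022113 m
2.3×10⁻⁴ × 840 × 0.38 = 0.073416 m
Δh = 0.022113 + 0.073416 = 0.095529 m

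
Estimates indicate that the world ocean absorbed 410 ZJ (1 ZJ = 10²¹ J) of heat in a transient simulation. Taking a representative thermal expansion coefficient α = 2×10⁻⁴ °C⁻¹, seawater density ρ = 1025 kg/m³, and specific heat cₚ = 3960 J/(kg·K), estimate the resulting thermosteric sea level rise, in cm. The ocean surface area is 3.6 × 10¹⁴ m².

Per unit area: Q = 410×10²¹ / (3.6×10¹⁴) ≈ 1.139×10⁹ J/m²
Δh = αQ/(ρcₚ) = 2×10⁻⁴ × 1.139×10⁹ / (1025 × 3960) ≈ 0.056122 m

5.61 cm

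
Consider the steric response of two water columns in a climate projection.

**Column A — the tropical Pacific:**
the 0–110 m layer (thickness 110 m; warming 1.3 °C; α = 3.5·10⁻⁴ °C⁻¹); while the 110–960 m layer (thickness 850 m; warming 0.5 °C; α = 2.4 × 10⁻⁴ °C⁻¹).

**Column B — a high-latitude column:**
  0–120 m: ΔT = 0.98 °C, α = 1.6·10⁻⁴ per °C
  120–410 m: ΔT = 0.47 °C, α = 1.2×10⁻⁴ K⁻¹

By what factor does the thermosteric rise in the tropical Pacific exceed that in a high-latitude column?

A 3.5×10⁻⁴ × 1.3 × 110 = 0.05005 m
A Layer 2: 850 × 0.5 × 2.4×10⁻⁴ = 0.10200 m
A total: 0.15205 m
B Layer 1: 1.6×10⁻⁴ × 120 × 0.98 = 0.018816 m
B 1.2×10⁻⁴ × 0.47 × 290 = 0.016356 m
B total: 0.035172 m
Ratio: 0.15205 / 0.035172 ≈ 4.323

a factor of 4.3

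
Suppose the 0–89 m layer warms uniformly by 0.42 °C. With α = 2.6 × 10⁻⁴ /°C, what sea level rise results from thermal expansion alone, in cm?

Δh = αΔT·H = 2.6×10⁻⁴ × 0.42 × 89 = 0.0097188 m

about 0.97 cm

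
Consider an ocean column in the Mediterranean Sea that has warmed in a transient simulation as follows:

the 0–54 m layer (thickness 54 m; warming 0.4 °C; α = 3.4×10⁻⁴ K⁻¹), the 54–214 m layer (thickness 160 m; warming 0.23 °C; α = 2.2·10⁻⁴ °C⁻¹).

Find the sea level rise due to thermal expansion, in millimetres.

3.4×10⁻⁴ × 54 × 0.4 = 0.007344 m
Layer 2: 0.23 × 160 × 2.2×10⁻⁴ = 0.008096 m
Δh = 0.007344 + 0.008096 = 0.01544 m

15.4 mm of thermosteric rise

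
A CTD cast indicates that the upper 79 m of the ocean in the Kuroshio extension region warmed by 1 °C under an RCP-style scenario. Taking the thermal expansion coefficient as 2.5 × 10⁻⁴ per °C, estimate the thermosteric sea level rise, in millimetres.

Δh = αΔT·H = 2.5×10⁻⁴ × 1 × 79 = 0.01975 m

Δh ≈ 19.8 mm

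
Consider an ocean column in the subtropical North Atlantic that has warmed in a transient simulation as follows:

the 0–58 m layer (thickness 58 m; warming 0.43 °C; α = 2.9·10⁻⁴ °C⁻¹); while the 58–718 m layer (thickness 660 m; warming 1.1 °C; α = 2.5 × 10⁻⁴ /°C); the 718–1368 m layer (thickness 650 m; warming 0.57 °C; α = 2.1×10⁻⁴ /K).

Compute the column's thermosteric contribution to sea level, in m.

0.43 × 58 × 2.9×10⁻⁴ = 0.0072326 m
1.1 × 2.5×10⁻⁴ × 660 = 0.18150 m
2.1×10⁻⁴ × 650 × 0.57 = 0.077805 m
Δh = 0.0072326 + 0.18150 + 0.077805 = 0.2665376 m ≈ 0.27 m

Δh ≈ 0.27 m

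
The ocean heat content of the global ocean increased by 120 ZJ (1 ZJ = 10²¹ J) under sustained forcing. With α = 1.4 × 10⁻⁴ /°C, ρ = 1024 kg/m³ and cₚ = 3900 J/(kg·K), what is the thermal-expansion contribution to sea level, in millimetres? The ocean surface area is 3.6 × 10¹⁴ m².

Δh ≈ 11.7 mm

Per unit area: Q = 120×10²¹ / (3.6×10¹⁴) ≈ 3.333×10⁸ J/m²
Δh = αQ/(ρcₚ) = 1.4×10⁻⁴ × 3.333×10⁸ / (1024 × 3900) ≈ 0.011684 m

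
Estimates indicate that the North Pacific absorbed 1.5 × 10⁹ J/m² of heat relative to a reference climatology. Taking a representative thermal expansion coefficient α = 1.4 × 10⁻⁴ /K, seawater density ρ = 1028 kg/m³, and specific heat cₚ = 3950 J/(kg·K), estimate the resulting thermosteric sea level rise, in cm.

Δh = αQ/(ρcₚ) = 1.4×10⁻⁴ × 1.5×10⁹ / (1028 × 3950) ≈ 0.051716 m

5.2 cm of thermosteric rise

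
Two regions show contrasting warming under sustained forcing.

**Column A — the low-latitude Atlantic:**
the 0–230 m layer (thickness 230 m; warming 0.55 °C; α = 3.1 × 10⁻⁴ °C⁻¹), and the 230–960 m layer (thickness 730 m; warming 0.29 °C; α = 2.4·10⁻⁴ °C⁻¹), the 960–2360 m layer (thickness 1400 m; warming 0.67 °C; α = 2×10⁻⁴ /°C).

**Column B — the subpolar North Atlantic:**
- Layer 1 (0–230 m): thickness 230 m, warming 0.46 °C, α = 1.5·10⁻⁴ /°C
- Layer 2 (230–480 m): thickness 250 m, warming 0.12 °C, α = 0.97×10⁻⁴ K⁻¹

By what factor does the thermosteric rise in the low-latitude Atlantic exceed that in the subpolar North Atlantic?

A 230 × 0.55 × 3.1×10⁻⁴ = 0.039215 m
A 730 × 2.4×10⁻⁴ × 0.29 = 0.050808 m
A 960–2360 m: 0.67 × 1400 × 2×10⁻⁴ = 0.18760 m
A total: 0.277623 m
B 230 × 1.5×10⁻⁴ × 0.46 = 0.01587 m
B Layer 2: 0.12 × 0.97×10⁻⁴ × 250 = 0.00291 m
B total: 0.01878 m
Ratio: 0.277623 / 0.01878 ≈ 14.78

15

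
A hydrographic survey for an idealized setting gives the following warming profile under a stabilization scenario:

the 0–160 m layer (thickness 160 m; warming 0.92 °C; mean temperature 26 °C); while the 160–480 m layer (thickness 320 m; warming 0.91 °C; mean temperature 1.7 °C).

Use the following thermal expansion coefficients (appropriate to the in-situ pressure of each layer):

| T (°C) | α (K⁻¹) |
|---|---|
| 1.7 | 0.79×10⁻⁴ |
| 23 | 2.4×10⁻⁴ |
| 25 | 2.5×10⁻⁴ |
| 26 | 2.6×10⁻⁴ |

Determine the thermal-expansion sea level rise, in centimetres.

Δh ≈ 6.13 cm

Layer 1 at 26 °C → α = 2.6×10⁻⁴ K⁻¹
Layer 2 at 1.7 °C → α = 0.79×10⁻⁴ K⁻¹
Layer 1: 0.92 × 160 × 2.6×10⁻⁴ = 0.038272 m
160–480 m: 0.91 × 320 × 0.79×10⁻⁴ = 0.0230048 m
Δh = 0.038272 + 0.0230048 = 0.0612768 m ≈ 6.13 cm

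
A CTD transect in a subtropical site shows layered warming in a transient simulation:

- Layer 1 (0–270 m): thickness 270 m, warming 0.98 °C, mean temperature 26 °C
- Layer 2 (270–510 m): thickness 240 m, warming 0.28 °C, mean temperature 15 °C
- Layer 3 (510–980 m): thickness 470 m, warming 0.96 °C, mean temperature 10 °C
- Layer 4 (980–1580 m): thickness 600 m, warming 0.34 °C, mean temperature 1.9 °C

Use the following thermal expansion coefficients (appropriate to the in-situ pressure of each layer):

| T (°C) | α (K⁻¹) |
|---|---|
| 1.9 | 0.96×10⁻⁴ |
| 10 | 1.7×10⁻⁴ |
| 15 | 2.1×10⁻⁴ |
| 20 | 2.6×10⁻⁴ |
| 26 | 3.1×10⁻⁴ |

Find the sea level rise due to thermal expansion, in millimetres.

Δh = 192 mm

Layer 1 at 26 °C → α = 3.1×10⁻⁴ K⁻¹
Layer 2 at 15 °C → α = 2.1×10⁻⁴ K⁻¹
Layer 3 at 10 °C → α = 1.7×10⁻⁴ K⁻¹
Layer 4 at 1.9 °C → α = 0.96×10⁻⁴ K⁻¹
0–270 m: 3.1×10⁻⁴ × 0.98 × 270 = 0.082026 m
270–510 m: 240 × 2.1×10⁻⁴ × 0.28 = 0.014112 m
Layer 3: 1.7×10⁻⁴ × 0.96 × 470 = 0.076704 m
980–1580 m: 600 × 0.96×10⁻⁴ × 0.34 = 0.019584 m
Δh = 0.082026 + 0.014112 + 0.076704 + 0.019584 = 0.192426 m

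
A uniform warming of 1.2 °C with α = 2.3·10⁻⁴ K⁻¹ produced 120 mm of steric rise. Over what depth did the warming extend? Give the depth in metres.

about 430 m

H = Δh/(αΔT) = 0.12 / (2.3×10⁻⁴ × 1.2) ≈ 434.8 m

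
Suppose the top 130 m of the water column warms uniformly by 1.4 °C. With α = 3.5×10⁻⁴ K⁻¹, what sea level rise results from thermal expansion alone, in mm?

about 63.7 mm

Δh = αΔT·H = 3.5×10⁻⁴ × 1.4 × 130 = 0.06370 m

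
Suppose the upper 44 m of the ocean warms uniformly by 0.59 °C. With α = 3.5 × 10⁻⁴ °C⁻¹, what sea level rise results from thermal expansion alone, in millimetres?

Δh = αΔT·H = 3.5×10⁻⁴ × 0.59 × 44 = 0.009086 m

9.09 mm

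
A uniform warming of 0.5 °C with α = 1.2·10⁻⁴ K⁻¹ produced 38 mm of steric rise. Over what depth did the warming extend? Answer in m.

about 630 m

H = Δh/(αΔT) = 0.038 / (1.2×10⁻⁴ × 0.5) ≈ 633.3 m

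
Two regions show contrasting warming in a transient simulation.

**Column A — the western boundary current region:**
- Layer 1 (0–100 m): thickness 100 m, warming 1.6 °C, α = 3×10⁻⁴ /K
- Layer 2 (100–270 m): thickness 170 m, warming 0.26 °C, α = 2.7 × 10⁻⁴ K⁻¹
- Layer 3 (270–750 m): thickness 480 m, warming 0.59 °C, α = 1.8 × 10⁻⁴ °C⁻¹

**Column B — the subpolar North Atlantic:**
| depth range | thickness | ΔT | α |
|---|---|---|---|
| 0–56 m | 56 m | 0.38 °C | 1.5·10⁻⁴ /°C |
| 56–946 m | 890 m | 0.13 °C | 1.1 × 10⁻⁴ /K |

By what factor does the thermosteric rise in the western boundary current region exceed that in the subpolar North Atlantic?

7.0

A 0–100 m: 100 × 1.6 × 3×10⁻⁴ = 0.04800 m
A 0.26 × 2.7×10⁻⁴ × 170 = 0.011934 m
A Layer 3: 1.8×10⁻⁴ × 480 × 0.59 = 0.050976 m
A total: 0.11091 m
B 0.38 × 1.5×10⁻⁴ × 56 = 0.003192 m
B 56–946 m: 890 × 1.1×10⁻⁴ × 0.13 = 0.012727 m
B total: 0.015919 m
Ratio: 0.11091 / 0.015919 ≈ 6.967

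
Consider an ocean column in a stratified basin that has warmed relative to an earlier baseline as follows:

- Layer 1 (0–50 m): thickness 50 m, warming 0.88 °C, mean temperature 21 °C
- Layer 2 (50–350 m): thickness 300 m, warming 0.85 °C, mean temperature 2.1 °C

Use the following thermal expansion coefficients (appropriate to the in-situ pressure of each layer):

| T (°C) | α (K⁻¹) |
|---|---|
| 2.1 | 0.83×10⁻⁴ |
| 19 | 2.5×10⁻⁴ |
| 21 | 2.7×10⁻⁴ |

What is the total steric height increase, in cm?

Layer 1 at 21 °C → α = 2.7×10⁻⁴ K⁻¹
Layer 2 at 2.1 °C → α = 0.83×10⁻⁴ K⁻¹
0.88 × 50 × 2.7×10⁻⁴ = 0.01188 m
300 × 0.85 × 0.83×10⁻⁴ = 0.021165 m
Δh = 0.01188 + 0.021165 = 0.033045 m ≈ 3.3 cm

about 3.3 cm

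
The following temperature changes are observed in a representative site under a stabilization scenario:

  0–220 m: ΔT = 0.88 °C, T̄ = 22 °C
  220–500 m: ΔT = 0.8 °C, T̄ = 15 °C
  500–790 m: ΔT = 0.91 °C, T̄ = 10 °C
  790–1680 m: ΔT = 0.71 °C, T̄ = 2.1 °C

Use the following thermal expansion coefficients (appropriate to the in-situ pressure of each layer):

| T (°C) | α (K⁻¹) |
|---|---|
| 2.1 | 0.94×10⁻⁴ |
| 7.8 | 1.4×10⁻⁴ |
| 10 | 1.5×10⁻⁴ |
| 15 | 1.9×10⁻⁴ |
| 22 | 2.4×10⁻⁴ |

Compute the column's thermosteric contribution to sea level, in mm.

about 190 mm

Layer 1 at 22 °C → α = 2.4×10⁻⁴ K⁻¹
Layer 2 at 15 °C → α = 1.9×10⁻⁴ K⁻¹
Layer 3 at 10 °C → α = 1.5×10⁻⁴ K⁻¹
Layer 4 at 2.1 °C → α = 0.94×10⁻⁴ K⁻¹
0–220 m: 2.4×10⁻⁴ × 220 × 0.88 = 0.046464 m
220–500 m: 280 × 0.8 × 1.9×10⁻⁴ = 0.04256 m
Layer 3: 290 × 1.5×10⁻⁴ × 0.91 = 0.039585 m
790–1680 m: 0.71 × 890 × 0.94×10⁻⁴ = 0.0593986 m
Δh = 0.046464 + 0.04256 + 0.039585 + 0.0593986 = 0.1880076 m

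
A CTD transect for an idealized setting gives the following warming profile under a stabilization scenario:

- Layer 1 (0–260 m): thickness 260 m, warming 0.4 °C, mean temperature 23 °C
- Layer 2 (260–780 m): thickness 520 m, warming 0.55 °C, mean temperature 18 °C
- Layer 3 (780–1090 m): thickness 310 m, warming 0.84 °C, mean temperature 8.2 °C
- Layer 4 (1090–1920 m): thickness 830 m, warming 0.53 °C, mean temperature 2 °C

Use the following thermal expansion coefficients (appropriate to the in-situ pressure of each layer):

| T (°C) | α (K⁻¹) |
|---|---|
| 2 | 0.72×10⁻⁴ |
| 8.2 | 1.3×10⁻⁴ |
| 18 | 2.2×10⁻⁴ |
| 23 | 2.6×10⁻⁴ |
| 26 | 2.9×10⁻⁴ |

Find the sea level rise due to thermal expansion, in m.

Layer 1 at 23 °C → α = 2.6×10⁻⁴ K⁻¹
Layer 2 at 18 °C → α = 2.2×10⁻⁴ K⁻¹
Layer 3 at 8.2 °C → α = 1.3×10⁻⁴ K⁻¹
Layer 4 at 2 °C → α = 0.72×10⁻⁴ K⁻¹
Layer 1: 260 × 0.4 × 2.6×10⁻⁴ = 0.02704 m
Layer 2: 2.2×10⁻⁴ × 0.55 × 520 = 0.06292 m
310 × 1.3×10⁻⁴ × 0.84 = 0.033852 m
0.53 × 830 × 0.72×10⁻⁴ = 0.0316728 m
Δh = 0.02704 + 0.06292 + 0.033852 + 0.0316728 = 0.1554848 m

Δh ≈ 0.16 m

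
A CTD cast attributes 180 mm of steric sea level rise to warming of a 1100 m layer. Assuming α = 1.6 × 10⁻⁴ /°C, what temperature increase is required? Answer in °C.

1.02 °C

ΔT = Δh/(αH) = 0.18 / (1.6×10⁻⁴ × 1100) ≈ 1.023 °C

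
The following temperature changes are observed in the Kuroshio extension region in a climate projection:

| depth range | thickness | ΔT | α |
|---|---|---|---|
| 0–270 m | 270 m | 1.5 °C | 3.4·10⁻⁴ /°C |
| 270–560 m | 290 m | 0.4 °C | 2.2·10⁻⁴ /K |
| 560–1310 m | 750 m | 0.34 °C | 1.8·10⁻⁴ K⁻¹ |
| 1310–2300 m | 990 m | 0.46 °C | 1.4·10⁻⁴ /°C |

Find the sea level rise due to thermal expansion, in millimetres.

Δh ≈ 270 mm

0–270 m: 1.5 × 3.4×10⁻⁴ × 270 = 0.13770 m
270–560 m: 0.4 × 2.2×10⁻⁴ × 290 = 0.02552 m
560–1310 m: 750 × 1.8×10⁻⁴ × 0.34 = 0.04590 m
0.46 × 990 × 1.4×10⁻⁴ = 0.063756 m
Δh = 0.13770 + 0.02552 + 0.04590 + 0.063756 = 0.272876 m ≈ 270 mm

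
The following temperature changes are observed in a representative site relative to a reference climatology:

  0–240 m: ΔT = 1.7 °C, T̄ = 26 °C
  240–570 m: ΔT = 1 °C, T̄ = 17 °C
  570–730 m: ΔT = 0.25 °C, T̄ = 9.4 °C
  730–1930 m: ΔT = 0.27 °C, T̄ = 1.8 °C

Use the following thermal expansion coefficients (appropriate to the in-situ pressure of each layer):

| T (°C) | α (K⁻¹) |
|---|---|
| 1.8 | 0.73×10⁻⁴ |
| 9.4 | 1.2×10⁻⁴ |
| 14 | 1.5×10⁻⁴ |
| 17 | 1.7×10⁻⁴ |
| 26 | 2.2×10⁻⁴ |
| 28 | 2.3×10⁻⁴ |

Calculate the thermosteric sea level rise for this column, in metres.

about 0.174 m

Layer 1 at 26 °C → α = 2.2×10⁻⁴ K⁻¹
Layer 2 at 17 °C → α = 1.7×10⁻⁴ K⁻¹
Layer 3 at 9.4 °C → α = 1.2×10⁻⁴ K⁻¹
Layer 4 at 1.8 °C → α = 0.73×10⁻⁴ K⁻¹
Layer 1: 240 × 2.2×10⁻⁴ × 1.7 = 0.08976 m
240–570 m: 1 × 1.7×10⁻⁴ × 330 = 0.05610 m
0.25 × 160 × 1.2×10⁻⁴ = 0.00480 m
Layer 4: 0.27 × 1200 × 0.73×10⁻⁴ = 0.023652 m
Δh = 0.08976 + 0.05610 + 0.00480 + 0.023652 = 0.174312 m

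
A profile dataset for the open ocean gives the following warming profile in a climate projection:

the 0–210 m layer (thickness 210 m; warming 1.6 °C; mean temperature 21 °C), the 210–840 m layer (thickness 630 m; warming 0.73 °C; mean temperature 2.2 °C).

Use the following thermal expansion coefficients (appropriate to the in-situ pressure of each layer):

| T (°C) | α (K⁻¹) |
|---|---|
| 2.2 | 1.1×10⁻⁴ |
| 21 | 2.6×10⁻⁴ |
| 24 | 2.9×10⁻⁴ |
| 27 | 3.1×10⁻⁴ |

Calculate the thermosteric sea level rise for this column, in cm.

Δh = 13.8 cm

Layer 1 at 21 °C → α = 2.6×10⁻⁴ K⁻¹
Layer 2 at 2.2 °C → α = 1.1×10⁻⁴ K⁻¹
1.6 × 210 × 2.6×10⁻⁴ = 0.08736 m
1.1×10⁻⁴ × 630 × 0.73 = 0.050589 m
Δh = 0.08736 + 0.050589 = 0.137949 m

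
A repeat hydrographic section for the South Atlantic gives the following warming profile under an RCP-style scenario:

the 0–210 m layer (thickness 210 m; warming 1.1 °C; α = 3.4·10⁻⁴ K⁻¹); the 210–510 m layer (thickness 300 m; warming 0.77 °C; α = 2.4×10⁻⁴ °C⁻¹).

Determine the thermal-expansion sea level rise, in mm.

134 mm

210 × 3.4×10⁻⁴ × 1.1 = 0.07854 m
2.4×10⁻⁴ × 0.77 × 300 = 0.05544 m
Δh = 0.07854 + 0.05544 = 0.13398 m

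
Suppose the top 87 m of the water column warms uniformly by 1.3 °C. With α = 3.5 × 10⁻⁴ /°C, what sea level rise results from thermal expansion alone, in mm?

39.6 mm

Δh = αΔT·H = 3.5×10⁻⁴ × 1.3 × 87 = 0.039585 m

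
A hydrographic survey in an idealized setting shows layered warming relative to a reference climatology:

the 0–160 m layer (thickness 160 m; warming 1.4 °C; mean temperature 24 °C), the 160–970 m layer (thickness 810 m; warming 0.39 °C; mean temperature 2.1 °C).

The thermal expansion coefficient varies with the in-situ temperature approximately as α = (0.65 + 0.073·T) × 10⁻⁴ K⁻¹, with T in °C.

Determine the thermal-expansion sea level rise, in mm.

Layer 1: α = (0.65 + 0.073×24)×10⁻⁴ = 2.402×10⁻⁴ K⁻¹
Layer 2: α = (0.65 + 0.073×2.1)×10⁻⁴ = 0.8033×10⁻⁴ K⁻¹
0–160 m: 160 × 2.402×10⁻⁴ × 1.4 = 0.0538048 m
Layer 2: 0.8033×10⁻⁴ × 810 × 0.39 = 0.025376247 m
Δh = 0.0538048 + 0.025376247 = 0.079181047 m

about 79.2 mm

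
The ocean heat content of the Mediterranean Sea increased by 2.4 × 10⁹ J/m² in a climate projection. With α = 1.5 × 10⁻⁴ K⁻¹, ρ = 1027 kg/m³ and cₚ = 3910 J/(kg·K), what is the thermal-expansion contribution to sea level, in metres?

Δh = 0.0897 m

Δh = αQ/(ρcₚ) = 1.5×10⁻⁴ × 2.4×10⁹ / (1027 × 3910) ≈ 0.089651 m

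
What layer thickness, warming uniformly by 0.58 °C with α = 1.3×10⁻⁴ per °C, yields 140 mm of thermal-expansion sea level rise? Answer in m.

H = Δh/(αΔT) = 0.14 / (1.3×10⁻⁴ × 0.58) ≈ 1857 m

H ≈ 1860 m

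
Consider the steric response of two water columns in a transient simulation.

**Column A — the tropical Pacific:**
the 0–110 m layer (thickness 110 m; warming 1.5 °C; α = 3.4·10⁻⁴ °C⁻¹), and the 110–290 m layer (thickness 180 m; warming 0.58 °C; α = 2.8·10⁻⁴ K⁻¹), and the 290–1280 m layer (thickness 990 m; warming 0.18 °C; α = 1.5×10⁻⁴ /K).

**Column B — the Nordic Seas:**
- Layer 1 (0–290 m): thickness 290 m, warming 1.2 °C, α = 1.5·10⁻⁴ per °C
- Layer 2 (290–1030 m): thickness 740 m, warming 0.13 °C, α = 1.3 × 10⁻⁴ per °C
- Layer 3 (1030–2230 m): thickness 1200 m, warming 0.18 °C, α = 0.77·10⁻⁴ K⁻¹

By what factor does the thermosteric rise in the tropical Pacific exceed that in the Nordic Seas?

A 3.4×10⁻⁴ × 110 × 1.5 = 0.05610 m
A 180 × 2.8×10⁻⁴ × 0.58 = 0.029232 m
A 290–1280 m: 1.5×10⁻⁴ × 990 × 0.18 = 0.02673 m
A total: 0.112062 m
B Layer 1: 1.2 × 290 × 1.5×10⁻⁴ = 0.05220 m
B Layer 2: 740 × 1.3×10⁻⁴ × 0.13 = 0.012506 m
B Layer 3: 0.77×10⁻⁴ × 0.18 × 1200 = 0.016632 m
B total: 0.081338 m
Ratio: 0.112062 / 0.081338 ≈ 1.378

1.38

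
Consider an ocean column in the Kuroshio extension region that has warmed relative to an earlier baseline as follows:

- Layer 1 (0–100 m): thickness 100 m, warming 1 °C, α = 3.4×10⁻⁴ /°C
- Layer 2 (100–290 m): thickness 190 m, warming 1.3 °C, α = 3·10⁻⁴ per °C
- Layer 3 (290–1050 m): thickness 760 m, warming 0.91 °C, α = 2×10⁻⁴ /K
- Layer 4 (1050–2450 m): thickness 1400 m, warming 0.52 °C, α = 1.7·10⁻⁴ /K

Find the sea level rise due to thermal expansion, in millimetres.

Δh = 370 mm

Layer 1: 1 × 3.4×10⁻⁴ × 100 = 0.03400 m
3×10⁻⁴ × 1.3 × 190 = 0.07410 m
290–1050 m: 0.91 × 2×10⁻⁴ × 760 = 0.13832 m
0.52 × 1.7×10⁻⁴ × 1400 = 0.12376 m
Δh = 0.03400 + 0.07410 + 0.13832 + 0.12376 = 0.37018 m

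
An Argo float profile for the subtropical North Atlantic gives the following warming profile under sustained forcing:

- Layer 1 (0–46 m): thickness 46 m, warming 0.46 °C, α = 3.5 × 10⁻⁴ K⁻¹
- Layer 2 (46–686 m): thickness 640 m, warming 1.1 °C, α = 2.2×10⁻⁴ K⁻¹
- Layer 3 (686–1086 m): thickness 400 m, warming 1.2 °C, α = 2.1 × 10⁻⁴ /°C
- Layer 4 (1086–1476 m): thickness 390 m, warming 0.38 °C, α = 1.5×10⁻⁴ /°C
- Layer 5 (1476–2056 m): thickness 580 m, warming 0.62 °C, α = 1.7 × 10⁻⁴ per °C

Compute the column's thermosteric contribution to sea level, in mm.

about 350 mm

0.46 × 3.5×10⁻⁴ × 46 = 0.007406 m
46–686 m: 1.1 × 640 × 2.2×10⁻⁴ = 0.15488 m
686–1086 m: 400 × 1.2 × 2.1×10⁻⁴ = 0.10080 m
1086–1476 m: 0.38 × 1.5×10⁻⁴ × 390 = 0.02223 m
Layer 5: 580 × 1.7×10⁻⁴ × 0.62 = 0.061132 m
Δh = 0.007406 + 0.15488 + 0.10080 + 0.02223 + 0.061132 = 0.346448 m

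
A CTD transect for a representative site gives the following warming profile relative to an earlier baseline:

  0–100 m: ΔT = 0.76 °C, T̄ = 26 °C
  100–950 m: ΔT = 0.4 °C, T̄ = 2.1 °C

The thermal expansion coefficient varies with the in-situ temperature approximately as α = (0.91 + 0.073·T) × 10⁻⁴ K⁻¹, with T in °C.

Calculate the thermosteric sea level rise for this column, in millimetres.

Δh = 57.5 mm

Layer 1: α = (0.91 + 0.073×26)×10⁻⁴ = 2.808×10⁻⁴ K⁻¹
Layer 2: α = (0.91 + 0.073×2.1)×10⁻⁴ = 1.0633×10⁻⁴ K⁻¹
2.808×10⁻⁴ × 0.76 × 100 = 0.0213408 m
0.4 × 850 × 1.0633×10⁻⁴ = 0.0361522 m
Δh = 0.0213408 + 0.0361522 = 0.057493 m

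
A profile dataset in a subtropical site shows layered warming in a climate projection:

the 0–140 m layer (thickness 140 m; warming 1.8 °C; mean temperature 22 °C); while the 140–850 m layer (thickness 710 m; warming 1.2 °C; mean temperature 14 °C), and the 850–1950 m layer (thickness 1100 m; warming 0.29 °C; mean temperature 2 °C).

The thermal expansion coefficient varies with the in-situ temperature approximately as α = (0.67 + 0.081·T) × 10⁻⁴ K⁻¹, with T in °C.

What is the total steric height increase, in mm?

Layer 1: α = (0.67 + 0.081×22)×10⁻⁴ = 2.452×10⁻⁴ K⁻¹
Layer 2: α = (0.67 + 0.081×14)×10⁻⁴ = 1.804×10⁻⁴ K⁻¹
Layer 3: α = (0.67 + 0.081×2)×10⁻⁴ = 0.832×10⁻⁴ K⁻¹
1.8 × 2.452×10⁻⁴ × 140 = 0.0617904 m
Layer 2: 1.804×10⁻⁴ × 710 × 1.2 = 0.1537008 m
Layer 3: 1100 × 0.832×10⁻⁴ × 0.29 = 0.0265408 m
Δh = 0.0617904 + 0.1537008 + 0.0265408 = 0.242032 m

240 mm of thermosteric rise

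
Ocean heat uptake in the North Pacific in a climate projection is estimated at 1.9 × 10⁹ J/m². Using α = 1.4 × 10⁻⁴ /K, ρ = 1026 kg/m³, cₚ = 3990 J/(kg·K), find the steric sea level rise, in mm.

Δh = αQ/(ρcₚ) = 1.4×10⁻⁴ × 1.9×10⁹ / (1026 × 3990) ≈ 0.064977 m

Δh ≈ 65.0 mm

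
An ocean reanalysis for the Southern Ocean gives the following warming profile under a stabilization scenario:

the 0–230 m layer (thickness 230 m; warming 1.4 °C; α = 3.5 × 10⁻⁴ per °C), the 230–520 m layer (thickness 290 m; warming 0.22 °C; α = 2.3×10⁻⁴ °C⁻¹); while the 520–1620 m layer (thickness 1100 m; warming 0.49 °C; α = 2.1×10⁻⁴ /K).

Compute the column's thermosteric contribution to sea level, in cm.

Layer 1: 1.4 × 3.5×10⁻⁴ × 230 = 0.11270 m
230–520 m: 290 × 0.22 × 2.3×10⁻⁴ = 0.014674 m
1100 × 0.49 × 2.1×10⁻⁴ = 0.11319 m
Δh = 0.11270 + 0.014674 + 0.11319 = 0.240564 m

24.1 cm of thermosteric rise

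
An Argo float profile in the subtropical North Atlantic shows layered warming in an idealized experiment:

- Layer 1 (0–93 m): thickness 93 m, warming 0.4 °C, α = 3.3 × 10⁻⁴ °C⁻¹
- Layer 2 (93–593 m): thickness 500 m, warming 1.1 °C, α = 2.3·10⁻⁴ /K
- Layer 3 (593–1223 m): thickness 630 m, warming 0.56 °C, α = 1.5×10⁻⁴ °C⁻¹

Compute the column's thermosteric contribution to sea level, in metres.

0.4 × 3.3×10⁻⁴ × 93 = 0.012276 m
Layer 2: 1.1 × 2.3×10⁻⁴ × 500 = 0.12650 m
Layer 3: 0.56 × 630 × 1.5×10⁻⁴ = 0.05292 m
Δh = 0.012276 + 0.12650 + 0.05292 = 0.191696 m ≈ 0.192 m

0.192 m of thermosteric rise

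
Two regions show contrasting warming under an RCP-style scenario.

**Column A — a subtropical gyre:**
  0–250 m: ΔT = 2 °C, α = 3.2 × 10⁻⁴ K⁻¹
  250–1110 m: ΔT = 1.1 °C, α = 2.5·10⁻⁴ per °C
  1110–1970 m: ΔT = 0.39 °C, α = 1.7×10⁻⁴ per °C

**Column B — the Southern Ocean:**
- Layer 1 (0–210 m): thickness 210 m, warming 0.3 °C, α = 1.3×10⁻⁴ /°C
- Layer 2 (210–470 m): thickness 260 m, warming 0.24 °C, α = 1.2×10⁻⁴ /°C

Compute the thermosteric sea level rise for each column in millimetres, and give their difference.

A: 450 mm; B: 16 mm; difference 440 mm

A Layer 1: 2 × 3.2×10⁻⁴ × 250 = 0.16000 m
A 1.1 × 860 × 2.5×10⁻⁴ = 0.23650 m
A 1.7×10⁻⁴ × 860 × 0.39 = 0.057018 m
A total: 0.453518 m
B 1.3×10⁻⁴ × 0.3 × 210 = 0.00819 m
B Layer 2: 260 × 0.24 × 1.2×10⁻⁴ = 0.007488 m
B total: 0.015678 m
Difference: 0.453518 − 0.015678 = 0.43784 m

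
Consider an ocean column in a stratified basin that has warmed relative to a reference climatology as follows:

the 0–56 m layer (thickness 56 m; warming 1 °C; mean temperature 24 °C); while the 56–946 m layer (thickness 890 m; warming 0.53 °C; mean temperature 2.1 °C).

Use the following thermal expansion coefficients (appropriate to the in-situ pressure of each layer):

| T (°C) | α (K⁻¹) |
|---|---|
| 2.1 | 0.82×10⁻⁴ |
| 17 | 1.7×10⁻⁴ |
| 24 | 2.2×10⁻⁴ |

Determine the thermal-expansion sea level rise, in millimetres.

Layer 1 at 24 °C → α = 2.2×10⁻⁴ K⁻¹
Layer 2 at 2.1 °C → α = 0.82×10⁻⁴ K⁻¹
Layer 1: 56 × 1 × 2.2×10⁻⁴ = 0.01232 m
Layer 2: 890 × 0.82×10⁻⁴ × 0.53 = 0.0386794 m
Δh = 0.01232 + 0.0386794 = 0.0509994 m

Δh ≈ 51.0 mm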